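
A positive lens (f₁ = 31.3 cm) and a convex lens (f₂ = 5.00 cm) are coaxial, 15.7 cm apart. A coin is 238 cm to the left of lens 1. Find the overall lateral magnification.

Lens 1: 1/d_i1 = 1/(31.3) − 1/(238) = 0.02775, so d_i1 = 36.04 cm; m₁ = −d_i1/d_o1 = -0.1514.
d_o2 = 15.7 − (36.04) = -20.34 cm (virtual object).
Lens 2: 1/d_i2 = 1/(5.00) − 1/(-20.34) = 0.2492, so d_i2 = 4.013 cm; m₂ = −d_i2/d_o2 = +0.1973.
m = m₁·m₂ = (-0.1514)(+0.1973) = -0.0299.

m = -0.0299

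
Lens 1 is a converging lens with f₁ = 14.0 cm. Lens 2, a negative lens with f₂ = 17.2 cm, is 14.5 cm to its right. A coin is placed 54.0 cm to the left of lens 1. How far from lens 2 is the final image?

Lens 1: 1/d_i1 = 1/f₁ − 1/d_o1 = 1/(14.0) − 1/(54.0) = 0.05291, so d_i1 = 18.90 cm.
The intermediate image is 18.90 cm to the right of lens 1, which lies 4.400 cm to the right of lens 2 — a virtual object — so d_o2 = −4.400 cm.
Lens 2 is diverging, so f₂ = −17.2 cm.
Lens 2: 1/d_i2 = 1/f₂ − 1/d_o2 = 1/(-17.2) − 1/(-4.400) = 0.1691, so d_i2 = 5.91 cm.
The final image is real, 5.91 cm to the right of lens 2 (overall magnification ≈ -0.47).

5.91 cm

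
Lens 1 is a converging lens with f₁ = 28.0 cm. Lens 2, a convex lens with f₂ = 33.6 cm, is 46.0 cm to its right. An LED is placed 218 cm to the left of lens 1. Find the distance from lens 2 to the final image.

23.6 cm

Lens 1: 1/d_i1 = 1/f₁ − 1/d_o1 = 1/(28.0) − 1/(218) = 0.03113, so d_i1 = 32.13 cm.
The intermediate image is 32.13 cm to the right of lens 1, which is 46.0 − (32.13) = 13.87 cm to the left of lens 2, so d_o2 = +13.87 cm.
Lens 2: 1/d_i2 = 1/f₂ − 1/d_o2 = 1/(33.6) − 1/(13.87) = -0.04234, so d_i2 = -23.6 cm.
The final image is virtual, 23.6 cm to the left of lens 2 (overall magnification ≈ -0.25).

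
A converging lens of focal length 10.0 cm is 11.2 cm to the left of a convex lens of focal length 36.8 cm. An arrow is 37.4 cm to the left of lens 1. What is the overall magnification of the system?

Lens 1: 1/d_i1 = 1/(10.0) − 1/(37.4) = 0.07326, so d_i1 = 13.65 cm; m₁ = −d_i1/d_o1 = -0.3650.
d_o2 = 11.2 − (13.65) = -2.450 cm (virtual object).
Lens 2: 1/d_i2 = 1/(36.8) − 1/(-2.450) = 0.4353, so d_i2 = 2.297 cm; m₂ = −d_i2/d_o2 = +0.9376.
m = m₁·m₂ = (-0.3650)(+0.9376) = -0.342.

m = -0.342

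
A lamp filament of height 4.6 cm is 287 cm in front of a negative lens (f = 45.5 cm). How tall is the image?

0.629 cm

For a negative lens, f = -45.5 cm.
1/d_i = 1/f − 1/d_o = 1/(-45.50) − 1/(287) = -0.02546, so d_i = -39.27 cm.
m = −d_i/d_o = +0.1368.
|h_i| = |m|·h_o = 0.1368 × 4.6 = 0.629 cm. The image is virtual, upright and reduced, on the same side as the object.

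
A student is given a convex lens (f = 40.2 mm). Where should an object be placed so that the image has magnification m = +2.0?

20.1 mm

m = −d_i/d_o ⇒ d_i = −m·d_o.
1/f = 1/d_o + 1/d_i = 1/d_o − 1/(m·d_o) = (1 − 1/m)/d_o, so d_o = f(1 − 1/m) = (40.20)(1 − 1/(+2.0)) = 20.1 mm.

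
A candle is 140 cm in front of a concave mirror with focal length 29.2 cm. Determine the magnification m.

m = -0.264

1/d_i = 1/f − 1/d_o = 1/(29.20) − 1/(140) = 0.02710, so d_i = 36.90 cm.
m = −d_i/d_o = −(36.90)/(140) = -0.264.
The image is real, inverted and reduced, in front of the mirror.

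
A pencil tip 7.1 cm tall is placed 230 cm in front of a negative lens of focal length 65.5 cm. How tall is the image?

1.57 cm

For a negative lens, f = -65.5 cm.
1/d_i = 1/f − 1/d_o = 1/(-65.50) − 1/(230) = -0.01962, so d_i = -50.98 cm.
m = −d_i/d_o = +0.2217.
|h_i| = |m|·h_o = 0.2217 × 7.1 = 1.57 cm. The image is virtual, upright and reduced, on the same side as the object.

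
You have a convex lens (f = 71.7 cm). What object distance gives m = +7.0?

61.5 cm

m = −d_i/d_o ⇒ d_i = −m·d_o.
1/f = 1/d_o + 1/d_i = 1/d_o − 1/(m·d_o) = (1 − 1/m)/d_o, so d_o = f(1 − 1/m) = (71.70)(1 − 1/(+7.0)) = 61.5 cm.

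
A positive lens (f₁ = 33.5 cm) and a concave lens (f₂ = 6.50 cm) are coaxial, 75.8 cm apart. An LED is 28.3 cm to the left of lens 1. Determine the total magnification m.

Lens 1: 1/d_i1 = 1/(33.5) − 1/(28.3) = -0.005485, so d_i1 = -182.3 cm; m₁ = −d_i1/d_o1 = +6.442.
d_o2 = 75.8 − (-182.3) = 258.1 cm.
f₂ = −6.50 cm (diverging).
Lens 2: 1/d_i2 = 1/(-6.50) − 1/(258.1) = -0.1577, so d_i2 = -6.340 cm; m₂ = −d_i2/d_o2 = +0.02457.
m = m₁·m₂ = (+6.442)(+0.02457) = +0.158.

m = +0.158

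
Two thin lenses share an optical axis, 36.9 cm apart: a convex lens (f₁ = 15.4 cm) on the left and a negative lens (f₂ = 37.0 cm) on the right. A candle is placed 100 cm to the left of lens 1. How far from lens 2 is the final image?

Lens 1: 1/d_i1 = 1/f₁ − 1/d_o1 = 1/(15.4) − 1/(100) = 0.05494, so d_i1 = 18.20 cm.
The intermediate image is 18.20 cm to the right of lens 1, which is 36.9 − (18.20) = 18.70 cm to the left of lens 2, so d_o2 = +18.70 cm.
Lens 2 is diverging, so f₂ = −37.0 cm.
Lens 2: 1/d_i2 = 1/f₂ − 1/d_o2 = 1/(-37.0) − 1/(18.70) = -0.08050, so d_i2 = -12.4 cm.
The final image is virtual, 12.4 cm to the left of lens 2 (overall magnification ≈ -0.12).

12.4 cm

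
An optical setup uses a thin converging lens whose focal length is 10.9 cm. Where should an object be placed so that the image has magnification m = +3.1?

m = −d_i/d_o ⇒ d_i = −m·d_o.
1/f = 1/d_o + 1/d_i = 1/d_o − 1/(m·d_o) = (1 − 1/m)/d_o, so d_o = f(1 − 1/m) = (10.90)(1 − 1/(+3.1)) = 7.38 cm.

7.38 cm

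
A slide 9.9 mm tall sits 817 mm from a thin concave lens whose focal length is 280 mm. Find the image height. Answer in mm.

2.53 mm

For a concave lens, f = -280 mm.
1/d_i = 1/f − 1/d_o = 1/(-280.0) − 1/(817) = -0.004795, so d_i = -208.5 mm.
m = −d_i/d_o = +0.2552.
|h_i| = |m|·h_o = 0.2552 × 9.9 = 2.53 mm. The image is virtual, upright and reduced, on the same side as the object.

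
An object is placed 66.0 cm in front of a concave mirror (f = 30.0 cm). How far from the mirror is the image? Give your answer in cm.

55.0 cm

Mirror equation: 1/d_i = 1/f − 1/d_o = 1/(30.00) − 1/(66.0) = 0.03333 − 0.01515 = 0.01818, so d_i = 55.0 cm.
The image is real, inverted and reduced, in front of the mirror.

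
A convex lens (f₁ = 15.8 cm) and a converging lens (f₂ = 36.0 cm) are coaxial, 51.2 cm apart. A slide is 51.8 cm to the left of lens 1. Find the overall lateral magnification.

Lens 1: 1/d_i1 = 1/(15.8) − 1/(51.8) = 0.04399, so d_i1 = 22.73 cm; m₁ = −d_i1/d_o1 = -0.4388.
d_o2 = 51.2 − (22.73) = 28.47 cm.
Lens 2: 1/d_i2 = 1/(36.0) − 1/(28.47) = -0.007347, so d_i2 = -136.1 cm; m₂ = −d_i2/d_o2 = +4.781.
m = m₁·m₂ = (-0.4388)(+4.781) = -2.10.

m = -2.10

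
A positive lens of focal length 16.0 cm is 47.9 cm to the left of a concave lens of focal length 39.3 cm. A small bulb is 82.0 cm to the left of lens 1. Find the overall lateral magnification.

m = -0.142

Lens 1: 1/d_i1 = 1/(16.0) − 1/(82.0) = 0.05030, so d_i1 = 19.88 cm; m₁ = −d_i1/d_o1 = -0.2424.
d_o2 = 47.9 − (19.88) = 28.02 cm.
f₂ = −39.3 cm (diverging).
Lens 2: 1/d_i2 = 1/(-39.3) − 1/(28.02) = -0.06113, so d_i2 = -16.36 cm; m₂ = −d_i2/d_o2 = +0.5838.
m = m₁·m₂ = (-0.2424)(+0.5838) = -0.142.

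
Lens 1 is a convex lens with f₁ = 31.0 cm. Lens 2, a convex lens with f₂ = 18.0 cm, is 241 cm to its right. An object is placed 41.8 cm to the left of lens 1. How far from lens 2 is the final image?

Lens 1: 1/d_i1 = 1/f₁ − 1/d_o1 = 1/(31.0) − 1/(41.8) = 0.008335, so d_i1 = 120.0 cm.
The intermediate image is 120.0 cm to the right of lens 1, which is 241 − (120.0) = 121.0 cm to the left of lens 2, so d_o2 = +121.0 cm.
Lens 2: 1/d_i2 = 1/f₂ − 1/d_o2 = 1/(18.0) − 1/(121.0) = 0.04729, so d_i2 = 21.1 cm.
The final image is real, 21.1 cm to the right of lens 2 (overall magnification ≈ 0.50).

21.1 cm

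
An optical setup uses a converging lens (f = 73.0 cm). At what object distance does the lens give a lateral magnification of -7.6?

m = −d_i/d_o ⇒ d_i = −m·d_o.
1/f = 1/d_o + 1/d_i = 1/d_o − 1/(m·d_o) = (1 − 1/m)/d_o, so d_o = f(1 − 1/m) = (73.00)(1 − 1/(-7.6)) = 82.6 cm.

82.6 cm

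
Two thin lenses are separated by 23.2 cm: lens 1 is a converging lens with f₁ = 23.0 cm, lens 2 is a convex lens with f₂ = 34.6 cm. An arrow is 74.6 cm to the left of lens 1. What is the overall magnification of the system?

m = -0.345

Lens 1: 1/d_i1 = 1/(23.0) − 1/(74.6) = 0.03007, so d_i1 = 33.25 cm; m₁ = −d_i1/d_o1 = -0.4457.
d_o2 = 23.2 − (33.25) = -10.05 cm (virtual object).
Lens 2: 1/d_i2 = 1/(34.6) − 1/(-10.05) = 0.1284, so d_i2 = 7.788 cm; m₂ = −d_i2/d_o2 = +0.7749.
m = m₁·m₂ = (-0.4457)(+0.7749) = -0.345.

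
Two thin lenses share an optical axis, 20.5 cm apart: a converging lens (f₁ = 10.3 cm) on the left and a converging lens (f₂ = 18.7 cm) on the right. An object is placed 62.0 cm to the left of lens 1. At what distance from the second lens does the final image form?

Lens 1: 1/d_i1 = 1/f₁ − 1/d_o1 = 1/(10.3) − 1/(62.0) = 0.08096, so d_i1 = 12.35 cm.
The intermediate image is 12.35 cm to the right of lens 1, which is 20.5 − (12.35) = 8.150 cm to the left of lens 2, so d_o2 = +8.150 cm.
Lens 2: 1/d_i2 = 1/f₂ − 1/d_o2 = 1/(18.7) − 1/(8.150) = -0.06922, so d_i2 = -14.4 cm.
The final image is virtual, 14.4 cm to the left of lens 2 (overall magnification ≈ -0.35).

14.4 cm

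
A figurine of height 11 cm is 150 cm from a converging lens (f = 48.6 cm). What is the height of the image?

1/d_i = 1/f − 1/d_o = 1/(48.60) − 1/(150) = 0.01391, so d_i = 71.89 cm.
m = −d_i/d_o = -0.4793.
|h_i| = |m|·h_o = 0.4793 × 11 = 5.27 cm. The image is real, inverted and reduced, on the far side of the lens.

5.27 cm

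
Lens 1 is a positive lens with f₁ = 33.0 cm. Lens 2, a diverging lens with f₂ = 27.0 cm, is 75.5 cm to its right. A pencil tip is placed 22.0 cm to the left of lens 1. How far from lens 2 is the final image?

Lens 1: 1/d_i1 = 1/f₁ − 1/d_o1 = 1/(33.0) − 1/(22.0) = -0.01515, so d_i1 = -66.00 cm.
The intermediate image is 66.00 cm to the left of lens 1 (virtual), which is 75.5 − (-66.00) = 141.5 cm to the left of lens 2, so d_o2 = +141.5 cm.
Lens 2 is diverging, so f₂ = −27.0 cm.
Lens 2: 1/d_i2 = 1/f₂ − 1/d_o2 = 1/(-27.0) − 1/(141.5) = -0.04410, so d_i2 = -22.7 cm.
The final image is virtual, 22.7 cm to the left of lens 2 (overall magnification ≈ 0.48).

22.7 cm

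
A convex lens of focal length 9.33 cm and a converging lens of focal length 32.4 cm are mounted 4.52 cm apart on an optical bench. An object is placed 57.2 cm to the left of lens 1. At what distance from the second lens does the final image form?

Lens 1: 1/d_i1 = 1/f₁ − 1/d_o1 = 1/(9.33) − 1/(57.2) = 0.08970, so d_i1 = 11.15 cm.
The intermediate image is 11.15 cm to the right of lens 1, which lies 6.630 cm to the right of lens 2 — a virtual object — so d_o2 = −6.630 cm.
Lens 2: 1/d_i2 = 1/f₂ − 1/d_o2 = 1/(32.4) − 1/(-6.630) = 0.1817, so d_i2 = 5.50 cm.
The final image is real, 5.50 cm to the right of lens 2 (overall magnification ≈ -0.16).

5.50 cm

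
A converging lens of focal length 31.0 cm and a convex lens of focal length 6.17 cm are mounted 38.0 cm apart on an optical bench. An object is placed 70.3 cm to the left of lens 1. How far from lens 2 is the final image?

Lens 1: 1/d_i1 = 1/f₁ − 1/d_o1 = 1/(31.0) − 1/(70.3) = 0.01803, so d_i1 = 55.45 cm.
The intermediate image is 55.45 cm to the right of lens 1, which lies 17.45 cm to the right of lens 2 — a virtual object — so d_o2 = −17.45 cm.
Lens 2: 1/d_i2 = 1/f₂ − 1/d_o2 = 1/(6.17) − 1/(-17.45) = 0.2194, so d_i2 = 4.56 cm.
The final image is real, 4.56 cm to the right of lens 2 (overall magnification ≈ -0.21).

4.56 cm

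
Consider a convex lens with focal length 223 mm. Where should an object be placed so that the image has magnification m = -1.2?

m = −d_i/d_o ⇒ d_i = −m·d_o.
1/f = 1/d_o + 1/d_i = 1/d_o − 1/(m·d_o) = (1 − 1/m)/d_o, so d_o = f(1 − 1/m) = (223.0)(1 − 1/(-1.2)) = 409 mm.

409 mm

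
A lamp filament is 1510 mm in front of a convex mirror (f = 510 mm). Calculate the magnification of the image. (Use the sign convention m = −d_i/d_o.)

m = +0.252

For a convex mirror, f = -510 mm.
1/d_i = 1/f − 1/d_o = 1/(-510.0) − 1/(1510) = -0.002623, so d_i = -381.2 mm.
m = −d_i/d_o = −(-381.2)/(1510) = +0.252.
The image is virtual, upright and reduced, behind the mirror.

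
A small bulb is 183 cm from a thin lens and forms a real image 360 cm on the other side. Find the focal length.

Real image ⇒ d_i = +360 cm.
1/f = 1/d_o + 1/d_i = 1/(183) + 1/(360) = 0.008242, so f = 121 cm.
Since f is positive, the thin lens is converging.

f = 121 cm (converging)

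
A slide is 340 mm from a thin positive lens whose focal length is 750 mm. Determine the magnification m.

m = +1.83

1/d_i = 1/f − 1/d_o = 1/(750.0) − 1/(340) = -0.001608, so d_i = -622.0 mm.
m = −d_i/d_o = −(-622.0)/(340) = +1.83.
The image is virtual, upright and enlarged, on the same side as the object.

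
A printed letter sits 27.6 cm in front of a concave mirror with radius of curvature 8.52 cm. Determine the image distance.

f = R/2 = 8.52/2 = 4.260 cm.
Mirror equation: 1/v = 1/f − 1/u = 1/(4.260) − 1/(27.6) = 0.2347 − 0.03623 = 0.1985, so v = 5.04 cm.
The image is real, inverted and reduced, in front of the mirror.

5.04 cm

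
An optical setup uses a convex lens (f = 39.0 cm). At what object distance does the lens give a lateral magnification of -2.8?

52.9 cm

m = −d_i/d_o ⇒ d_i = −m·d_o.
1/f = 1/d_o + 1/d_i = 1/d_o − 1/(m·d_o) = (1 − 1/m)/d_o, so d_o = f(1 − 1/m) = (39.00)(1 − 1/(-2.8)) = 52.9 cm.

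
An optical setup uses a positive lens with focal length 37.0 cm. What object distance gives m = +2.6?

22.8 cm

m = −d_i/d_o ⇒ d_i = −m·d_o.
1/f = 1/d_o + 1/d_i = 1/d_o − 1/(m·d_o) = (1 − 1/m)/d_o, so d_o = f(1 − 1/m) = (37.00)(1 − 1/(+2.6)) = 22.8 cm.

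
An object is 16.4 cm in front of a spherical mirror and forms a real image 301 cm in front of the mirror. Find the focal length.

f = 15.6 cm (concave)

Real image ⇒ d_i = +301 cm.
1/f = 1/d_o + 1/d_i = 1/(16.4) + 1/(301) = 0.06430, so f = 15.6 cm.
Since f is positive, the spherical mirror is concave.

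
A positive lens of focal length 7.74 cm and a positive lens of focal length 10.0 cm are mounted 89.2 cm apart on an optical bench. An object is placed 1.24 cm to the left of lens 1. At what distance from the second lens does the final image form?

11.2 cm

Lens 1: 1/d_i1 = 1/f₁ − 1/d_o1 = 1/(7.74) − 1/(1.24) = -0.6773, so d_i1 = -1.477 cm.
The intermediate image is 1.477 cm to the left of lens 1 (virtual), which is 89.2 − (-1.477) = 90.68 cm to the left of lens 2, so d_o2 = +90.68 cm.
Lens 2: 1/d_i2 = 1/f₂ − 1/d_o2 = 1/(10.0) − 1/(90.68) = 0.08897, so d_i2 = 11.2 cm.
The final image is real, 11.2 cm to the right of lens 2 (overall magnification ≈ -0.15).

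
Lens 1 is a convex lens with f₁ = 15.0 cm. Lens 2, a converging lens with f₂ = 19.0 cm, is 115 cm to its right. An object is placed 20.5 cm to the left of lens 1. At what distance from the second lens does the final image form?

Lens 1: 1/d_i1 = 1/f₁ − 1/d_o1 = 1/(15.0) − 1/(20.5) = 0.01789, so d_i1 = 55.91 cm.
The intermediate image is 55.91 cm to the right of lens 1, which is 115 − (55.91) = 59.09 cm to the left of lens 2, so d_o2 = +59.09 cm.
Lens 2: 1/d_i2 = 1/f₂ − 1/d_o2 = 1/(19.0) − 1/(59.09) = 0.03571, so d_i2 = 28.0 cm.
The final image is real, 28.0 cm to the right of lens 2 (overall magnification ≈ 1.3).

28.0 cm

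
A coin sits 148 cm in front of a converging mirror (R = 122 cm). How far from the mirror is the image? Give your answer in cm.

f = R/2 = 122/2 = 61.00 cm.
Mirror equation: 1/v = 1/f − 1/u = 1/(61.00) − 1/(148) = 0.01639 − 0.006757 = 0.009637, so v = 104 cm.
The image is real, inverted and reduced, in front of the mirror.

104 cm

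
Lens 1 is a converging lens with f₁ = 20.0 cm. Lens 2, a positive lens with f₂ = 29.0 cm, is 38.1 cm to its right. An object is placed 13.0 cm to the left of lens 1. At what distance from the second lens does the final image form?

47.2 cm

Lens 1: 1/d_i1 = 1/f₁ − 1/d_o1 = 1/(20.0) − 1/(13.0) = -0.02692, so d_i1 = -37.14 cm.
The intermediate image is 37.14 cm to the left of lens 1 (virtual), which is 38.1 − (-37.14) = 75.24 cm to the left of lens 2, so d_o2 = +75.24 cm.
Lens 2: 1/d_i2 = 1/f₂ − 1/d_o2 = 1/(29.0) − 1/(75.24) = 0.02119, so d_i2 = 47.2 cm.
The final image is real, 47.2 cm to the right of lens 2 (overall magnification ≈ -1.8).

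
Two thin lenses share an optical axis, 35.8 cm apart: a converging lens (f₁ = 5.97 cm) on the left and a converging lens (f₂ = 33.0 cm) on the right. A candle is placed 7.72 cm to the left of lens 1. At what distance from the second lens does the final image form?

13.3 cm

Lens 1: 1/d_i1 = 1/f₁ − 1/d_o1 = 1/(5.97) − 1/(7.72) = 0.03797, so d_i1 = 26.34 cm.
The intermediate image is 26.34 cm to the right of lens 1, which is 35.8 − (26.34) = 9.460 cm to the left of lens 2, so d_o2 = +9.460 cm.
Lens 2: 1/d_i2 = 1/f₂ − 1/d_o2 = 1/(33.0) − 1/(9.460) = -0.07541, so d_i2 = -13.3 cm.
The final image is virtual, 13.3 cm to the left of lens 2 (overall magnification ≈ -4.8).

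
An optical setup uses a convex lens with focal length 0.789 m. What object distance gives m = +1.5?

0.263 m

m = −d_i/d_o ⇒ d_i = −m·d_o.
1/f = 1/d_o + 1/d_i = 1/d_o − 1/(m·d_o) = (1 − 1/m)/d_o, so d_o = f(1 − 1/m) = (0.7890)(1 − 1/(+1.5)) = 0.263 m.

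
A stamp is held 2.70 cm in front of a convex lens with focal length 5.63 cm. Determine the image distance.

Lens equation: 1/d_i = 1/f − 1/d_o = 1/(5.630) − 1/(2.70) = 0.1776 − 0.3704 = -0.1928, so d_i = -5.19 cm.
The image is virtual, upright and enlarged, on the same side as the object.

5.19 cm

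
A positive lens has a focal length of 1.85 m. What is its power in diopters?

P = 1/f = 1/(1.85 m) = +0.541 D.

P = +0.541 D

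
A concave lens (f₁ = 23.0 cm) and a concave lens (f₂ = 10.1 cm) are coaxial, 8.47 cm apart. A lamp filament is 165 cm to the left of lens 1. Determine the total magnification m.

m = +0.0319

f₁ = −23.0 cm (diverging).
Lens 1: 1/d_i1 = 1/(-23.0) − 1/(165) = -0.04954, so d_i1 = -20.19 cm; m₁ = −d_i1/d_o1 = +0.1224.
d_o2 = 8.47 − (-20.19) = 28.66 cm.
f₂ = −10.1 cm (diverging).
Lens 2: 1/d_i2 = 1/(-10.1) − 1/(28.66) = -0.1339, so d_i2 = -7.468 cm; m₂ = −d_i2/d_o2 = +0.2606.
m = m₁·m₂ = (+0.1224)(+0.2606) = +0.0319.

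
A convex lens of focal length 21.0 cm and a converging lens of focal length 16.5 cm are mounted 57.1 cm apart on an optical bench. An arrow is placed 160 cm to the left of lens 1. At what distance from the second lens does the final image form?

33.1 cm

Lens 1: 1/d_i1 = 1/f₁ − 1/d_o1 = 1/(21.0) − 1/(160) = 0.04137, so d_i1 = 24.17 cm.
The intermediate image is 24.17 cm to the right of lens 1, which is 57.1 − (24.17) = 32.93 cm to the left of lens 2, so d_o2 = +32.93 cm.
Lens 2: 1/d_i2 = 1/f₂ − 1/d_o2 = 1/(16.5) − 1/(32.93) = 0.03024, so d_i2 = 33.1 cm.
The final image is real, 33.1 cm to the right of lens 2 (overall magnification ≈ 0.15).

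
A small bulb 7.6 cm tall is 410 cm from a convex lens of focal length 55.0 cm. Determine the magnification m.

1/d_i = 1/f − 1/d_o = 1/(55.00) − 1/(410) = 0.01574, so d_i = 63.52 cm.
m = −d_i/d_o = −(63.52)/(410) = -0.155.
The image is real, inverted and reduced, on the far side of the lens.

m = -0.155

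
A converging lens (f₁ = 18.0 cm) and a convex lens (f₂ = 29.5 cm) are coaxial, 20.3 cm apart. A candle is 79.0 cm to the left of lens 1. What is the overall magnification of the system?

m = -0.268

Lens 1: 1/d_i1 = 1/(18.0) − 1/(79.0) = 0.04290, so d_i1 = 23.31 cm; m₁ = −d_i1/d_o1 = -0.2951.
d_o2 = 20.3 − (23.31) = -3.010 cm (virtual object).
Lens 2: 1/d_i2 = 1/(29.5) − 1/(-3.010) = 0.3661, so d_i2 = 2.731 cm; m₂ = −d_i2/d_o2 = +0.9074.
m = m₁·m₂ = (-0.2951)(+0.9074) = -0.268.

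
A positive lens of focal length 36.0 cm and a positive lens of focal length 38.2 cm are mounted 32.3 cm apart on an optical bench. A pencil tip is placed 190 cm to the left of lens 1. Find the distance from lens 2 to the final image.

Lens 1: 1/d_i1 = 1/f₁ − 1/d_o1 = 1/(36.0) − 1/(190) = 0.02251, so d_i1 = 44.42 cm.
The intermediate image is 44.42 cm to the right of lens 1, which lies 12.12 cm to the right of lens 2 — a virtual object — so d_o2 = −12.12 cm.
Lens 2: 1/d_i2 = 1/f₂ − 1/d_o2 = 1/(38.2) − 1/(-12.12) = 0.1087, so d_i2 = 9.20 cm.
The final image is real, 9.20 cm to the right of lens 2 (overall magnification ≈ -0.18).

9.20 cm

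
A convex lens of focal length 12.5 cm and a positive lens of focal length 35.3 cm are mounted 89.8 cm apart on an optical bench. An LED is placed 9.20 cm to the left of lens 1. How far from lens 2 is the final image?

Lens 1: 1/d_i1 = 1/f₁ − 1/d_o1 = 1/(12.5) − 1/(9.20) = -0.02870, so d_i1 = -34.85 cm.
The intermediate image is 34.85 cm to the left of lens 1 (virtual), which is 89.8 − (-34.85) = 124.7 cm to the left of lens 2, so d_o2 = +124.7 cm.
Lens 2: 1/d_i2 = 1/f₂ − 1/d_o2 = 1/(35.3) − 1/(124.7) = 0.02031, so d_i2 = 49.2 cm.
The final image is real, 49.2 cm to the right of lens 2 (overall magnification ≈ -1.5).

49.2 cm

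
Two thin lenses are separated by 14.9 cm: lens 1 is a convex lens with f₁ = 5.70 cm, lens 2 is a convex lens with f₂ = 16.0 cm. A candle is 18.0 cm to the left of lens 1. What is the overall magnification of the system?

m = -0.785

Lens 1: 1/d_i1 = 1/(5.70) − 1/(18.0) = 0.1199, so d_i1 = 8.341 cm; m₁ = −d_i1/d_o1 = -0.4634.
d_o2 = 14.9 − (8.341) = 6.559 cm.
Lens 2: 1/d_i2 = 1/(16.0) − 1/(6.559) = -0.08996, so d_i2 = -11.12 cm; m₂ = −d_i2/d_o2 = +1.695.
m = m₁·m₂ = (-0.4634)(+1.695) = -0.785.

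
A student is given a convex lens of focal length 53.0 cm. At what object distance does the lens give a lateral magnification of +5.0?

m = −d_i/d_o ⇒ d_i = −m·d_o.
1/f = 1/d_o + 1/d_i = 1/d_o − 1/(m·d_o) = (1 − 1/m)/d_o, so d_o = f(1 − 1/m) = (53.00)(1 − 1/(+5.0)) = 42.4 cm.

42.4 cm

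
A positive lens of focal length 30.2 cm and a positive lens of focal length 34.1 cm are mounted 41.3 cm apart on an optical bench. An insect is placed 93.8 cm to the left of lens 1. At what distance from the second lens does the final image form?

2.96 cm

Lens 1: 1/d_i1 = 1/f₁ − 1/d_o1 = 1/(30.2) − 1/(93.8) = 0.02245, so d_i1 = 44.54 cm.
The intermediate image is 44.54 cm to the right of lens 1, which lies 3.240 cm to the right of lens 2 — a virtual object — so d_o2 = −3.240 cm.
Lens 2: 1/d_i2 = 1/f₂ − 1/d_o2 = 1/(34.1) − 1/(-3.240) = 0.3380, so d_i2 = 2.96 cm.
The final image is real, 2.96 cm to the right of lens 2 (overall magnification ≈ -0.43).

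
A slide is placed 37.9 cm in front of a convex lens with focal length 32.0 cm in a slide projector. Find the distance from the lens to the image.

206 cm

Lens equation: 1/d_i = 1/f − 1/d_o = 1/(32.00) − 1/(37.9) = 0.03125 − 0.02639 = 0.004865, so d_i = 206 cm.
The image is real, inverted and enlarged, on the far side of the lens.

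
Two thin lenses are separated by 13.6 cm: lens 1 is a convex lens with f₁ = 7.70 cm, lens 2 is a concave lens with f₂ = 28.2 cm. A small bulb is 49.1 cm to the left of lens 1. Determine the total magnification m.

Lens 1: 1/d_i1 = 1/(7.70) − 1/(49.1) = 0.1095, so d_i1 = 9.132 cm; m₁ = −d_i1/d_o1 = -0.1860.
d_o2 = 13.6 − (9.132) = 4.468 cm.
f₂ = −28.2 cm (diverging).
Lens 2: 1/d_i2 = 1/(-28.2) − 1/(4.468) = -0.2593, so d_i2 = -3.857 cm; m₂ = −d_i2/d_o2 = +0.8632.
m = m₁·m₂ = (-0.1860)(+0.8632) = -0.161.

m = -0.161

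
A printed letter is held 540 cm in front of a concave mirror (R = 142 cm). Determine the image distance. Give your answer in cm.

f = R/2 = 142/2 = 71.00 cm.
Mirror equation: 1/q = 1/f − 1/p = 1/(71.00) − 1/(540) = 0.01408 − 0.001852 = 0.01223, so q = 81.7 cm.
The image is real, inverted and reduced, in front of the mirror.

81.7 cm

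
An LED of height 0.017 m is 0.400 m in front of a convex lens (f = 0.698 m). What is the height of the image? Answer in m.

1/d_i = 1/f − 1/d_o = 1/(0.6980) − 1/(0.400) = -1.067, so d_i = -0.9369 m.
m = −d_i/d_o = +2.342.
|h_i| = |m|·h_o = 2.342 × 0.017 = 0.0398 m. The image is virtual, upright and enlarged, on the same side as the object.

0.0398 m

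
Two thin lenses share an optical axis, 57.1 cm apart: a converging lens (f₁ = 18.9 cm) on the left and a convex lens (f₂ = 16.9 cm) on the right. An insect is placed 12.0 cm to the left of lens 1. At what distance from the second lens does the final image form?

Lens 1: 1/d_i1 = 1/f₁ − 1/d_o1 = 1/(18.9) − 1/(12.0) = -0.03042, so d_i1 = -32.87 cm.
The intermediate image is 32.87 cm to the left of lens 1 (virtual), which is 57.1 − (-32.87) = 89.97 cm to the left of lens 2, so d_o2 = +89.97 cm.
Lens 2: 1/d_i2 = 1/f₂ − 1/d_o2 = 1/(16.9) − 1/(89.97) = 0.04806, so d_i2 = 20.8 cm.
The final image is real, 20.8 cm to the right of lens 2 (overall magnification ≈ -0.63).

20.8 cm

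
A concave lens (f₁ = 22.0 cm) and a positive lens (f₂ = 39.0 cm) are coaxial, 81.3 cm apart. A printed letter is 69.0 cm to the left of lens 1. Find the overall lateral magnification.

f₁ = −22.0 cm (diverging).
Lens 1: 1/d_i1 = 1/(-22.0) − 1/(69.0) = -0.05995, so d_i1 = -16.68 cm; m₁ = −d_i1/d_o1 = +0.2417.
d_o2 = 81.3 − (-16.68) = 97.98 cm.
Lens 2: 1/d_i2 = 1/(39.0) − 1/(97.98) = 0.01543, so d_i2 = 64.79 cm; m₂ = −d_i2/d_o2 = -0.6612.
m = m₁·m₂ = (+0.2417)(-0.6612) = -0.160.

m = -0.160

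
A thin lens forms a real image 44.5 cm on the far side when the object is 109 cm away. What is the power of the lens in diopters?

d_i = +44.5 cm.
1/f = 1/d_o + 1/d_i = 1/(109) + 1/(44.5) = 0.03165 cm⁻¹.
f = 31.60 cm = 0.3160 m, so P = 1/f = +3.16 D.

P = +3.16 D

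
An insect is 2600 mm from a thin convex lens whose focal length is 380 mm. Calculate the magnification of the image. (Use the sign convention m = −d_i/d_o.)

1/d_i = 1/f − 1/d_o = 1/(380.0) − 1/(2600) = 0.002247, so d_i = 445.0 mm.
m = −d_i/d_o = −(445.0)/(2600) = -0.171.
The image is real, inverted and reduced, on the far side of the lens.

m = -0.171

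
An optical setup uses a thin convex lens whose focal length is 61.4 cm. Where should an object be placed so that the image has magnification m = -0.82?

136 cm

m = −d_i/d_o ⇒ d_i = −m·d_o.
1/f = 1/d_o + 1/d_i = 1/d_o − 1/(m·d_o) = (1 − 1/m)/d_o, so d_o = f(1 − 1/m) = (61.40)(1 − 1/(-0.82)) = 136 cm.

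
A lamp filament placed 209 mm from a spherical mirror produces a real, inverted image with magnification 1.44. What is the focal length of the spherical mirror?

m = −d_i/d_o ⇒ d_i = −m·d_o = −(-1.44)·(209) = 301.0 mm.
1/f = 1/d_o + 1/d_i = 1/(209) + 1/(301.0) = 0.008107, so f = 123 mm.
Since f is positive, the spherical mirror is concave.

f = 123 mm (concave)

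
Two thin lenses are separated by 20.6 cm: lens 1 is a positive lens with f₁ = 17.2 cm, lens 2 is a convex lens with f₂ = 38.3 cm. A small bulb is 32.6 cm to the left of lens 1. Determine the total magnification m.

Lens 1: 1/d_i1 = 1/(17.2) − 1/(32.6) = 0.02746, so d_i1 = 36.41 cm; m₁ = −d_i1/d_o1 = -1.117.
d_o2 = 20.6 − (36.41) = -15.81 cm (virtual object).
Lens 2: 1/d_i2 = 1/(38.3) − 1/(-15.81) = 0.08936, so d_i2 = 11.19 cm; m₂ = −d_i2/d_o2 = +0.7078.
m = m₁·m₂ = (-1.117)(+0.7078) = -0.791.

m = -0.791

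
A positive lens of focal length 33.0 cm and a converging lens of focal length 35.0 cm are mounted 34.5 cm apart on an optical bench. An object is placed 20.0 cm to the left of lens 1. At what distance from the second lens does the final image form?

59.4 cm

Lens 1: 1/d_i1 = 1/f₁ − 1/d_o1 = 1/(33.0) − 1/(20.0) = -0.01970, so d_i1 = -50.77 cm.
The intermediate image is 50.77 cm to the left of lens 1 (virtual), which is 34.5 − (-50.77) = 85.27 cm to the left of lens 2, so d_o2 = +85.27 cm.
Lens 2: 1/d_i2 = 1/f₂ − 1/d_o2 = 1/(35.0) − 1/(85.27) = 0.01684, so d_i2 = 59.4 cm.
The final image is real, 59.4 cm to the right of lens 2 (overall magnification ≈ -1.8).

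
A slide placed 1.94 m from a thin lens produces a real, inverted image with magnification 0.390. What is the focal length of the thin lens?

m = −d_i/d_o ⇒ d_i = −m·d_o = −(-0.390)·(1.94) = 0.7566 m.
1/f = 1/d_o + 1/d_i = 1/(1.94) + 1/(0.7566) = 1.837, so f = 0.544 m.
Since f is positive, the thin lens is converging.

f = 0.544 m (converging)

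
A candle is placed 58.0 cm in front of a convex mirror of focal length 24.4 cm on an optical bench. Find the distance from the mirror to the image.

17.2 cm

For a convex mirror, f = -24.4 cm.
Mirror equation: 1/v = 1/f − 1/u = 1/(-24.40) − 1/(58.0) = -0.04098 − 0.01724 = -0.05822, so v = -17.2 cm.
The image is virtual, upright and reduced, behind the mirror.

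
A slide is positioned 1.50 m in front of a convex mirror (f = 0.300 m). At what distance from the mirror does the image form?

For a convex mirror, f = -0.300 m.
Mirror equation: 1/d_i = 1/f − 1/d_o = 1/(-0.3000) − 1/(1.50) = -3.333 − 0.6667 = -4.000, so d_i = -0.250 m.
The image is virtual, upright and reduced, behind the mirror.

0.250 m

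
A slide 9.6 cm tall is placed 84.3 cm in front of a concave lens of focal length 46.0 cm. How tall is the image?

3.39 cm

For a concave lens, f = -46.0 cm.
1/d_i = 1/f − 1/d_o = 1/(-46.00) − 1/(84.3) = -0.03360, so d_i = -29.76 cm.
m = −d_i/d_o = +0.3530.
|h_i| = |m|·h_o = 0.3530 × 9.6 = 3.39 cm. The image is virtual, upright and reduced, on the same side as the object.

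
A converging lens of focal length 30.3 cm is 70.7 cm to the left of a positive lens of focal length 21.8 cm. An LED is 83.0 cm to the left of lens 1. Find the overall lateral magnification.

m = +10.6

Lens 1: 1/d_i1 = 1/(30.3) − 1/(83.0) = 0.02096, so d_i1 = 47.72 cm; m₁ = −d_i1/d_o1 = -0.5749.
d_o2 = 70.7 − (47.72) = 22.98 cm.
Lens 2: 1/d_i2 = 1/(21.8) − 1/(22.98) = 0.002355, so d_i2 = 424.5 cm; m₂ = −d_i2/d_o2 = -18.47.
m = m₁·m₂ = (-0.5749)(-18.47) = +10.6.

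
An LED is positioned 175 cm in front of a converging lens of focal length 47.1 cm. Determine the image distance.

64.4 cm

Thin-lens equation: 1/s_i = 1/f − 1/s_o = 1/(47.10) − 1/(175) = 0.02123 − 0.005714 = 0.01552, so s_i = 64.4 cm.
The image is real, inverted and reduced, on the far side of the lens.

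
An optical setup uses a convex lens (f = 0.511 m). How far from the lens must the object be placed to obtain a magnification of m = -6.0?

0.596 m

m = −d_i/d_o ⇒ d_i = −m·d_o.
1/f = 1/d_o + 1/d_i = 1/d_o − 1/(m·d_o) = (1 − 1/m)/d_o, so d_o = f(1 − 1/m) = (0.5110)(1 − 1/(-6.0)) = 0.596 m.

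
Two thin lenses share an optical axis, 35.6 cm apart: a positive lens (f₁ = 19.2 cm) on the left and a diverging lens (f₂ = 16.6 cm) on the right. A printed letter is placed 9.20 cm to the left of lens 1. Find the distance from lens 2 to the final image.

12.7 cm

Lens 1: 1/d_i1 = 1/f₁ − 1/d_o1 = 1/(19.2) − 1/(9.20) = -0.05661, so d_i1 = -17.66 cm.
The intermediate image is 17.66 cm to the left of lens 1 (virtual), which is 35.6 − (-17.66) = 53.26 cm to the left of lens 2, so d_o2 = +53.26 cm.
Lens 2 is diverging, so f₂ = −16.6 cm.
Lens 2: 1/d_i2 = 1/f₂ − 1/d_o2 = 1/(-16.6) − 1/(53.26) = -0.07902, so d_i2 = -12.7 cm.
The final image is virtual, 12.7 cm to the left of lens 2 (overall magnification ≈ 0.46).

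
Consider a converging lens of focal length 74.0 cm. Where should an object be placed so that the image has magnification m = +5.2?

59.8 cm

m = −d_i/d_o ⇒ d_i = −m·d_o.
1/f = 1/d_o + 1/d_i = 1/d_o − 1/(m·d_o) = (1 − 1/m)/d_o, so d_o = f(1 − 1/m) = (74.00)(1 − 1/(+5.2)) = 59.8 cm.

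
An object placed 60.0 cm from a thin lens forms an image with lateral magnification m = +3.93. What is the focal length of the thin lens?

f = 80.5 cm (converging)

m = −d_i/d_o ⇒ d_i = −m·d_o = −(+3.93)·(60.0) = -235.8 cm.
1/f = 1/d_o + 1/d_i = 1/(60.0) + 1/(-235.8) = 0.01243, so f = 80.5 cm.
Since f is positive, the thin lens is converging.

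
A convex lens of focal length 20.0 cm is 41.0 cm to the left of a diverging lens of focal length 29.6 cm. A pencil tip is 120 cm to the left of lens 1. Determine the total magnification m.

m = -0.127

Lens 1: 1/d_i1 = 1/(20.0) − 1/(120) = 0.04167, so d_i1 = 24.00 cm; m₁ = −d_i1/d_o1 = -0.2000.
d_o2 = 41.0 − (24.00) = 17.00 cm.
f₂ = −29.6 cm (diverging).
Lens 2: 1/d_i2 = 1/(-29.6) − 1/(17.00) = -0.09261, so d_i2 = -10.80 cm; m₂ = −d_i2/d_o2 = +0.6352.
m = m₁·m₂ = (-0.2000)(+0.6352) = -0.127.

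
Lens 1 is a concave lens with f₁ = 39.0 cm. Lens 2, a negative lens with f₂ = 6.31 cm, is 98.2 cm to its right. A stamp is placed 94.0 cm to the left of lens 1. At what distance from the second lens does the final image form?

6.01 cm

Lens 1 is diverging, so f₁ = −39.0 cm.
Lens 1: 1/d_i1 = 1/f₁ − 1/d_o1 = 1/(-39.0) − 1/(94.0) = -0.03628, so d_i1 = -27.56 cm.
The intermediate image is 27.56 cm to the left of lens 1 (virtual), which is 98.2 − (-27.56) = 125.8 cm to the left of lens 2, so d_o2 = +125.8 cm.
Lens 2 is diverging, so f₂ = −6.31 cm.
Lens 2: 1/d_i2 = 1/f₂ − 1/d_o2 = 1/(-6.31) − 1/(125.8) = -0.1664, so d_i2 = -6.01 cm.
The final image is virtual, 6.01 cm to the left of lens 2 (overall magnification ≈ 0.014).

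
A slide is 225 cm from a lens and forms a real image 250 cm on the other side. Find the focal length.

f = 118 cm (converging)

Real image ⇒ d_i = +250 cm.
1/f = 1/d_o + 1/d_i = 1/(225) + 1/(250) = 0.008444, so f = 118 cm.
Since f is positive, the lens is converging.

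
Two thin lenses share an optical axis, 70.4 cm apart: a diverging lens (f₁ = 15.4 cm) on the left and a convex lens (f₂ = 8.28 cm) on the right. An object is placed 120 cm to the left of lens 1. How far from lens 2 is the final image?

Lens 1 is diverging, so f₁ = −15.4 cm.
Lens 1: 1/d_i1 = 1/f₁ − 1/d_o1 = 1/(-15.4) − 1/(120) = -0.07327, so d_i1 = -13.65 cm.
The intermediate image is 13.65 cm to the left of lens 1 (virtual), which is 70.4 − (-13.65) = 84.05 cm to the left of lens 2, so d_o2 = +84.05 cm.
Lens 2: 1/d_i2 = 1/f₂ − 1/d_o2 = 1/(8.28) − 1/(84.05) = 0.1089, so d_i2 = 9.18 cm.
The final image is real, 9.18 cm to the right of lens 2 (overall magnification ≈ -0.012).

9.18 cm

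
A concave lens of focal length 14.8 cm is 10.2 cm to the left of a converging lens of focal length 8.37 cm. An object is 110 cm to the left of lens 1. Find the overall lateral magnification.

f₁ = −14.8 cm (diverging).
Lens 1: 1/d_i1 = 1/(-14.8) − 1/(110) = -0.07666, so d_i1 = -13.04 cm; m₁ = −d_i1/d_o1 = +0.1185.
d_o2 = 10.2 − (-13.04) = 23.24 cm.
Lens 2: 1/d_i2 = 1/(8.37) − 1/(23.24) = 0.07645, so d_i2 = 13.08 cm; m₂ = −d_i2/d_o2 = -0.5629.
m = m₁·m₂ = (+0.1185)(-0.5629) = -0.0667.

m = -0.0667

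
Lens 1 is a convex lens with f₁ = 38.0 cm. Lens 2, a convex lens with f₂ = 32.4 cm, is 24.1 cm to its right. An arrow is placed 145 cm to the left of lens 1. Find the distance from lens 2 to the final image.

14.8 cm

Lens 1: 1/d_i1 = 1/f₁ − 1/d_o1 = 1/(38.0) − 1/(145) = 0.01942, so d_i1 = 51.50 cm.
The intermediate image is 51.50 cm to the right of lens 1, which lies 27.40 cm to the right of lens 2 — a virtual object — so d_o2 = −27.40 cm.
Lens 2: 1/d_i2 = 1/f₂ − 1/d_o2 = 1/(32.4) − 1/(-27.40) = 0.06736, so d_i2 = 14.8 cm.
The final image is real, 14.8 cm to the right of lens 2 (overall magnification ≈ -0.19).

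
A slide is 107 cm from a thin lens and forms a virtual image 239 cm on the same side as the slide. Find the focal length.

Virtual image ⇒ d_i = −239 cm.
1/f = 1/d_o + 1/d_i = 1/(107) + 1/(-239) = 0.005162, so f = 194 cm.
Since f is positive, the thin lens is converging.

f = 194 cm (converging)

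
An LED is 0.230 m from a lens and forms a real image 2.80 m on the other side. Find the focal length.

Real image ⇒ d_i = +2.80 m.
1/f = 1/d_o + 1/d_i = 1/(0.230) + 1/(2.80) = 4.705, so f = 0.213 m.
Since f is positive, the lens is converging.

f = 0.213 m (converging)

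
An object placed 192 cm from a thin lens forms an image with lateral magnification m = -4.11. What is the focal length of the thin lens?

m = −d_i/d_o ⇒ d_i = −m·d_o = −(-4.11)·(192) = 789.1 cm.
1/f = 1/d_o + 1/d_i = 1/(192) + 1/(789.1) = 0.006476, so f = 154 cm.
Since f is positive, the thin lens is converging.

f = 154 cm (converging)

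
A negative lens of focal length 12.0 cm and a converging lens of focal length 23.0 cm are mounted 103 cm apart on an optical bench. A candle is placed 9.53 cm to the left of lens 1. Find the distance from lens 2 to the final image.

Lens 1 is diverging, so f₁ = −12.0 cm.
Lens 1: 1/d_i1 = 1/f₁ − 1/d_o1 = 1/(-12.0) − 1/(9.53) = -0.1883, so d_i1 = -5.312 cm.
The intermediate image is 5.312 cm to the left of lens 1 (virtual), which is 103 − (-5.312) = 108.3 cm to the left of lens 2, so d_o2 = +108.3 cm.
Lens 2: 1/d_i2 = 1/f₂ − 1/d_o2 = 1/(23.0) − 1/(108.3) = 0.03424, so d_i2 = 29.2 cm.
The final image is real, 29.2 cm to the right of lens 2 (overall magnification ≈ -0.15).

29.2 cm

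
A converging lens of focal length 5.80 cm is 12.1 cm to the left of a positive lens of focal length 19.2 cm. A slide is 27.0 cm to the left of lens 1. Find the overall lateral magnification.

Lens 1: 1/d_i1 = 1/(5.80) − 1/(27.0) = 0.1354, so d_i1 = 7.387 cm; m₁ = −d_i1/d_o1 = -0.2736.
d_o2 = 12.1 − (7.387) = 4.713 cm.
Lens 2: 1/d_i2 = 1/(19.2) − 1/(4.713) = -0.1601, so d_i2 = -6.246 cm; m₂ = −d_i2/d_o2 = +1.325.
m = m₁·m₂ = (-0.2736)(+1.325) = -0.363.

m = -0.363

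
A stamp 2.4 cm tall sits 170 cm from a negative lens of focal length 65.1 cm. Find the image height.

For a negative lens, f = -65.1 cm.
1/d_i = 1/f − 1/d_o = 1/(-65.10) − 1/(170) = -0.02124, so d_i = -47.07 cm.
m = −d_i/d_o = +0.2769.
|h_i| = |m|·h_o = 0.2769 × 2.4 = 0.665 cm. The image is virtual, upright and reduced, on the same side as the object.

0.665 cm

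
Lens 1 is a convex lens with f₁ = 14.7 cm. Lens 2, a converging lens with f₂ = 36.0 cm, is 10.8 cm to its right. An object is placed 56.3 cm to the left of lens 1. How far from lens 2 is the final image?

7.26 cm

Lens 1: 1/d_i1 = 1/f₁ − 1/d_o1 = 1/(14.7) − 1/(56.3) = 0.05027, so d_i1 = 19.89 cm.
The intermediate image is 19.89 cm to the right of lens 1, which lies 9.090 cm to the right of lens 2 — a virtual object — so d_o2 = −9.090 cm.
Lens 2: 1/d_i2 = 1/f₂ − 1/d_o2 = 1/(36.0) − 1/(-9.090) = 0.1378, so d_i2 = 7.26 cm.
The final image is real, 7.26 cm to the right of lens 2 (overall magnification ≈ -0.28).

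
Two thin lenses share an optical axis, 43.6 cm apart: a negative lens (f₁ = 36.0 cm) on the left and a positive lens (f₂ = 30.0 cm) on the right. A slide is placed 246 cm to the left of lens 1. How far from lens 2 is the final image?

50.0 cm

Lens 1 is diverging, so f₁ = −36.0 cm.
Lens 1: 1/d_i1 = 1/f₁ − 1/d_o1 = 1/(-36.0) − 1/(246) = -0.03184, so d_i1 = -31.40 cm.
The intermediate image is 31.40 cm to the left of lens 1 (virtual), which is 43.6 − (-31.40) = 75.00 cm to the left of lens 2, so d_o2 = +75.00 cm.
Lens 2: 1/d_i2 = 1/f₂ − 1/d_o2 = 1/(30.0) − 1/(75.00) = 0.02000, so d_i2 = 50.0 cm.
The final image is real, 50.0 cm to the right of lens 2 (overall magnification ≈ -0.085).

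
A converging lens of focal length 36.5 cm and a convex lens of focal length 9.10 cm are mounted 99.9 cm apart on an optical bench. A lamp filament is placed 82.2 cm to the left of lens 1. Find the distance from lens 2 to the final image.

Lens 1: 1/d_i1 = 1/f₁ − 1/d_o1 = 1/(36.5) − 1/(82.2) = 0.01523, so d_i1 = 65.65 cm.
The intermediate image is 65.65 cm to the right of lens 1, which is 99.9 − (65.65) = 34.25 cm to the left of lens 2, so d_o2 = +34.25 cm.
Lens 2: 1/d_i2 = 1/f₂ − 1/d_o2 = 1/(9.10) − 1/(34.25) = 0.08069, so d_i2 = 12.4 cm.
The final image is real, 12.4 cm to the right of lens 2 (overall magnification ≈ 0.29).

12.4 cm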